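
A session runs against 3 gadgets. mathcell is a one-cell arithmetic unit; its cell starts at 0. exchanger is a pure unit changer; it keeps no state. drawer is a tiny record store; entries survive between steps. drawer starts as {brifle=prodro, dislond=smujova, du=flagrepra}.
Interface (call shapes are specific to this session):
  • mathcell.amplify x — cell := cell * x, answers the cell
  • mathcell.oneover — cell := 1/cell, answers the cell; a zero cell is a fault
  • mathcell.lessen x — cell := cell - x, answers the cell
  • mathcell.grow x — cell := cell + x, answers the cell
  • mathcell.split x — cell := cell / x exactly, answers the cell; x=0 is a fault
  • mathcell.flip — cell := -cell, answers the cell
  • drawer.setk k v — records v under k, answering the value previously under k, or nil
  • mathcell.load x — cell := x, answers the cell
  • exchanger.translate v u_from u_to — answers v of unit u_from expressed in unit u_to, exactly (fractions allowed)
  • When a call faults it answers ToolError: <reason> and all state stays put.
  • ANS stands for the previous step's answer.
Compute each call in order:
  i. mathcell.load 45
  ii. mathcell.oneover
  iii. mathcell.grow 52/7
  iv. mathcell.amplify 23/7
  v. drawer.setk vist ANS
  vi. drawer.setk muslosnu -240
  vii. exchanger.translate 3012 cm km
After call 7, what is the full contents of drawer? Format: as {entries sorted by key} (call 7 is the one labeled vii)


-> mathcell.load(45)
<- 45
-> mathcell.oneover()
<- 1/45
-> mathcell.grow(52/7)
<- 2347/315
-> mathcell.amplify(23/7)
<- 53981/2205
-> drawer.setk(vist, ANS)
<- nil
-> drawer.setk(muslosnu, -240)
<- nil
-> exchanger.translate(3012, cm, km)
<- 753/25000

Answer: {brifle=prodro, dislond=smujova, du=flagrepra, muslosnu=-240, vist=53981/2205}


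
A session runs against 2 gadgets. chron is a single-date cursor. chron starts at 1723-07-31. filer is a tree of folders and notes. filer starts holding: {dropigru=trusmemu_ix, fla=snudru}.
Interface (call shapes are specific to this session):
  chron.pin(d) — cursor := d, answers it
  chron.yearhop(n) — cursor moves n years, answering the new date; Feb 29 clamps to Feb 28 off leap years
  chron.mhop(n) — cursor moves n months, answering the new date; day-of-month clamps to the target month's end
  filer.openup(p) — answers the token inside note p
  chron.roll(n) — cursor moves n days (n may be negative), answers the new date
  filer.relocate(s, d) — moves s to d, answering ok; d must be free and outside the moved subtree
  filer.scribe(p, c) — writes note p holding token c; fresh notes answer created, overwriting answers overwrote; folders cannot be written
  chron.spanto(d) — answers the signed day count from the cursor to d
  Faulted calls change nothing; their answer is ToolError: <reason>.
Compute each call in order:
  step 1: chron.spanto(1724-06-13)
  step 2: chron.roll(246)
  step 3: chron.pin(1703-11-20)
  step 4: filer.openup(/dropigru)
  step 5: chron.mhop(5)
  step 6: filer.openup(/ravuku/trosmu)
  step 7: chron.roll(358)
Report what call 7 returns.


Answer: 1705-04-13

Derivation:
>> spanto(d=1724-06-13)
<< 318
>> roll(n=246)
<< 1724-04-02
>> pin(d=1703-11-20)
<< 1703-11-20
>> openup(p=/dropigru)
<< trusmemu_ix
>> mhop(n=5)
<< 1704-04-20
>> openup(p=/ravuku/trosmu)
<< ToolError: not found
>> roll(n=358)
<< 1705-04-13


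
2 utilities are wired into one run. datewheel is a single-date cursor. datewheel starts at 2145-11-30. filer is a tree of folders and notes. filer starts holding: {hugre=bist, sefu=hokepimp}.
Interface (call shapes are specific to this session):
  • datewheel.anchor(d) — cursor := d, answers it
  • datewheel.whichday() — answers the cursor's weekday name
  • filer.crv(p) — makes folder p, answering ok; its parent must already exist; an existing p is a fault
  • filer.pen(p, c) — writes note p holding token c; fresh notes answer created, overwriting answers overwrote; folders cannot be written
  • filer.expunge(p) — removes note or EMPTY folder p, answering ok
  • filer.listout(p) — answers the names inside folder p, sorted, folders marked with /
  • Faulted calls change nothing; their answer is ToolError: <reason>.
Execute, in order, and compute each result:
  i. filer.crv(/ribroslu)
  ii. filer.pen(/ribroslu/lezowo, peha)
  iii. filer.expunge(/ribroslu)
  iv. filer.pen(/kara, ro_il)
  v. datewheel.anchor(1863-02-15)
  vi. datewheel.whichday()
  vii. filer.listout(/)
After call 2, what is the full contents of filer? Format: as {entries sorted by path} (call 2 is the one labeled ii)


Answer: {hugre=bist, ribroslu/, ribroslu/lezowo=peha, sefu=hokepimp}

Derivation:
Then filer.crv using p=/ribroslu, yielding ok.
Next I call filer.pen using p=/ribroslu/lezowo, c=peha, and observe created.
Invoking filer.expunge using p=/ribroslu, yielding ToolError: not empty.
Invoking filer.pen using p=/kara, c=ro_il, giving created.
Using datewheel.anchor using d=1863-02-15, and get 1863-02-15.
I use datewheel.whichday(), which returns Sunday.
Invoking filer.listout using p=/: [hugre, kara, ribroslu/, sefu].


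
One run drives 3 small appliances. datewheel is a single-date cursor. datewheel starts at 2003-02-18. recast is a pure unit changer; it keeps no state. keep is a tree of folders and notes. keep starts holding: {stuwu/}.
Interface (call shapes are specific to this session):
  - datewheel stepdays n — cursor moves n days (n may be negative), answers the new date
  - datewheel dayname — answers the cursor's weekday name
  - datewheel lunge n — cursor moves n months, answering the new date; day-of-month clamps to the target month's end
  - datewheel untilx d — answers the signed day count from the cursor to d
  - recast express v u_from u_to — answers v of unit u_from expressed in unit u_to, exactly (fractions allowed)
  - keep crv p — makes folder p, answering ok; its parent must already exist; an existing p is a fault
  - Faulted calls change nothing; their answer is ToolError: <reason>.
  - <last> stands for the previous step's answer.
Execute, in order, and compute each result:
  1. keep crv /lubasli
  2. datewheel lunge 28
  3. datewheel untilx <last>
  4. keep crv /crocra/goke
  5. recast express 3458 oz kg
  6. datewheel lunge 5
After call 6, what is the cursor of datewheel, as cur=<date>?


Answer: cur=2005-11-18

Derivation:
I try keep crv on p→/lubasli, yielding ok.
Next I call datewheel lunge on n→28, giving 2005-06-18.
Invoking datewheel untilx on d→<last>: 0.
Using keep crv on p→/crocra/goke, giving ToolError: no parent.
I invoke recast express on v→3458, u_from→oz, u_to→kg, → 78426120773/800000000.
Next I call datewheel lunge on n→5, → 2005-11-18.


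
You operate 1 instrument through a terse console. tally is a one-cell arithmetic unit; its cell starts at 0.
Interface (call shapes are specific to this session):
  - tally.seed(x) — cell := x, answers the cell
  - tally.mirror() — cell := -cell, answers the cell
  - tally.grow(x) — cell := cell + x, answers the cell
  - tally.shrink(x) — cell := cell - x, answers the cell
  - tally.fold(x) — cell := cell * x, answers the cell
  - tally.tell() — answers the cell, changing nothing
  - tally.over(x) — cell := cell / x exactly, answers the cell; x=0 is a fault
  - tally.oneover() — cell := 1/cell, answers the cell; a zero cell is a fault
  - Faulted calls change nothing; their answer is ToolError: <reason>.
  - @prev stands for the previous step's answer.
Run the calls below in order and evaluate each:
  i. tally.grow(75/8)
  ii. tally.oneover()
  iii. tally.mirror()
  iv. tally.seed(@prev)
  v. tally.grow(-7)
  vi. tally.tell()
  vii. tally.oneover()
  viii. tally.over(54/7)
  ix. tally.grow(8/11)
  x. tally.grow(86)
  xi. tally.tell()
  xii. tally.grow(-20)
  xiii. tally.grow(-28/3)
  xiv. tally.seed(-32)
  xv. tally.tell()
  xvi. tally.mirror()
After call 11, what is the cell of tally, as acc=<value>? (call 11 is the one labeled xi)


% 1. grow(x=75/8) -> 75/8
% 2. oneover() -> 8/75
% 3. mirror() -> -8/75
% 4. seed(x=@prev) -> -8/75
% 5. grow(x=-7) -> -533/75
% 6. tell() -> -533/75
% 7. oneover() -> -75/533
% 8. over(x=54/7) -> -175/9594
% 9. grow(x=8/11) -> 74827/105534
% 10. grow(x=86) -> 9150751/105534
% 11. tell() -> 9150751/105534
% 12. grow(x=-20) -> 7040071/105534
% 13. grow(x=-28/3) -> 6055087/105534
% 14. seed(x=-32) -> -32
% 15. tell() -> -32
% 16. mirror() -> 32

Answer: acc=9150751/105534


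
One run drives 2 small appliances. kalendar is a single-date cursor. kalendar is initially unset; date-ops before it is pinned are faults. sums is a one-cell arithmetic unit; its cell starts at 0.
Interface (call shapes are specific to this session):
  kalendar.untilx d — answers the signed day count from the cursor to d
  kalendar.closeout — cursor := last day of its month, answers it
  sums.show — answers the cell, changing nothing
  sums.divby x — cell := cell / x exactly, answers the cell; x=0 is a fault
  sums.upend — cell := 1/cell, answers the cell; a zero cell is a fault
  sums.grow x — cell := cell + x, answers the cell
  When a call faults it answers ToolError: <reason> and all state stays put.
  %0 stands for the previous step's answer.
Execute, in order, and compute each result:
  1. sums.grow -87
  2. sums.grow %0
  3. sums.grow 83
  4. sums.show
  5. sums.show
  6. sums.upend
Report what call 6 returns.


// 1. grow(x=-87) -> -87
// 2. grow(x=%0) -> -174
// 3. grow(x=83) -> -91
// 4. show() -> -91
// 5. show() -> -91
// 6. upend() -> -1/91

Answer: -1/91


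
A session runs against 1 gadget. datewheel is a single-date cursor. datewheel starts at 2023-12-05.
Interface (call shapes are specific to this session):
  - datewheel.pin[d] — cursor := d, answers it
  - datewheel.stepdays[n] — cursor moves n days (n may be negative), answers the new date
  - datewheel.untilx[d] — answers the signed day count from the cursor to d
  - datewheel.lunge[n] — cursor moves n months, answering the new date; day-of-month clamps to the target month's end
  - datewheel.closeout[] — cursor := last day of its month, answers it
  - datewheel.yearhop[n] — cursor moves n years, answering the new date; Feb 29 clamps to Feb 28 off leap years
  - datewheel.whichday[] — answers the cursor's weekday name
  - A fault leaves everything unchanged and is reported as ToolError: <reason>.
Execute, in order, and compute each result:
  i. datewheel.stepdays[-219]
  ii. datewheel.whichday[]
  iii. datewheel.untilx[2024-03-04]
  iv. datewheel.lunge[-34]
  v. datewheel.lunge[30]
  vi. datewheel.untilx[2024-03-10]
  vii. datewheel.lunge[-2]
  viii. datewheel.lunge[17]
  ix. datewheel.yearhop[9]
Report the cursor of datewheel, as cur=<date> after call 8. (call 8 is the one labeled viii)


Next I call stepdays passing n: -219, giving 2023-04-30.
I use whichday: Sunday.
I try untilx passing d: 2024-03-04, — result: 309.
I call lunge passing n: -34, and see 2020-06-30.
I invoke lunge passing n: 30, yielding 2022-12-30.
I try untilx passing d: 2024-03-10, yielding 436.
I invoke lunge passing n: -2, and observe 2022-10-30.
I run lunge passing n: 17, giving 2024-03-30.
I use yearhop passing n: 9, — result: 2033-03-30.

Answer: cur=2024-03-30


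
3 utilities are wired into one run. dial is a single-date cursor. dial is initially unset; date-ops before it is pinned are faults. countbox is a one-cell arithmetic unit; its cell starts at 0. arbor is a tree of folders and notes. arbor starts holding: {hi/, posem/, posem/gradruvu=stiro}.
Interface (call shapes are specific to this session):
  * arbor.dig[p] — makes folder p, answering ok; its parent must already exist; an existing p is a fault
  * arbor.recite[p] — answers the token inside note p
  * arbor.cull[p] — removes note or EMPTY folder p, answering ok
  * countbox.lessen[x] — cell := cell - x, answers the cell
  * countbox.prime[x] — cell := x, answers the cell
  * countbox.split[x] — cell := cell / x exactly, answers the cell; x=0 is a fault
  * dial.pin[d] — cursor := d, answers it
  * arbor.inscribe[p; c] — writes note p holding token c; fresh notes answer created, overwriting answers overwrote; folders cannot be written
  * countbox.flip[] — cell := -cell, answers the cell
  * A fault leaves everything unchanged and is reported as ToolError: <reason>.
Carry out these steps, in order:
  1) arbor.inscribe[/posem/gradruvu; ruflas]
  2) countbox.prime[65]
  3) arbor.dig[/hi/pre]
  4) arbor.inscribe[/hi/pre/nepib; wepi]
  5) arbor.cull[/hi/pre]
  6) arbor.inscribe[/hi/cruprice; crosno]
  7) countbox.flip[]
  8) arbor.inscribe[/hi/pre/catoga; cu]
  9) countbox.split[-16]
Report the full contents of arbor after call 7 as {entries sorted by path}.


Now I run inscribe using p→/posem/gradruvu, c→ruflas, which returns overwrote.
Then prime using x→65, — result: 65.
I try dig using p→/hi/pre, and see ok.
Calling inscribe using p→/hi/pre/nepib, c→wepi, which returns created.
I invoke cull using p→/hi/pre, → ToolError: not empty.
Then inscribe using p→/hi/cruprice, c→crosno, and get created.
Now I run flip, which returns -65.
I use inscribe using p→/hi/pre/catoga, c→cu, and observe created.
Next I call split using x→-16, → 65/16.

Answer: {hi/, hi/cruprice=crosno, hi/pre/, hi/pre/nepib=wepi, posem/, posem/gradruvu=ruflas}


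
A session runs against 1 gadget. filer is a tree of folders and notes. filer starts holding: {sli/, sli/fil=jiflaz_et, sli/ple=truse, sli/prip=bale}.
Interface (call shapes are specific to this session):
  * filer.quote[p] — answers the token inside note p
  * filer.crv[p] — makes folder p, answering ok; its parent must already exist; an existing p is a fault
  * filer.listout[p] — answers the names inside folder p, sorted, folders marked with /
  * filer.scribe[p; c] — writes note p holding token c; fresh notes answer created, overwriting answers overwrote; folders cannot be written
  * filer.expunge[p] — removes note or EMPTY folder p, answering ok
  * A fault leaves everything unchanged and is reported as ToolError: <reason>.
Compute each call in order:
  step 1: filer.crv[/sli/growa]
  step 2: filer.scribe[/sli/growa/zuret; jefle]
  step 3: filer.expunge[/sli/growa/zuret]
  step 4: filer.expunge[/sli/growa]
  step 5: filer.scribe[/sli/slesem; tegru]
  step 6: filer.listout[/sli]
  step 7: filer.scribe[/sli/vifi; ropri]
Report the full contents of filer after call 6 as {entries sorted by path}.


Answer: {sli/, sli/fil=jiflaz_et, sli/ple=truse, sli/prip=bale, sli/slesem=tegru}

Derivation:
! 1. filer.crv(p→/sli/growa) ~> ok
! 2. filer.scribe(p→/sli/growa/zuret, c→jefle) ~> created
! 3. filer.expunge(p→/sli/growa/zuret) ~> ok
! 4. filer.expunge(p→/sli/growa) ~> ok
! 5. filer.scribe(p→/sli/slesem, c→tegru) ~> created
! 6. filer.listout(p→/sli) ~> [fil, ple, prip, slesem]
! 7. filer.scribe(p→/sli/vifi, c→ropri) ~> created


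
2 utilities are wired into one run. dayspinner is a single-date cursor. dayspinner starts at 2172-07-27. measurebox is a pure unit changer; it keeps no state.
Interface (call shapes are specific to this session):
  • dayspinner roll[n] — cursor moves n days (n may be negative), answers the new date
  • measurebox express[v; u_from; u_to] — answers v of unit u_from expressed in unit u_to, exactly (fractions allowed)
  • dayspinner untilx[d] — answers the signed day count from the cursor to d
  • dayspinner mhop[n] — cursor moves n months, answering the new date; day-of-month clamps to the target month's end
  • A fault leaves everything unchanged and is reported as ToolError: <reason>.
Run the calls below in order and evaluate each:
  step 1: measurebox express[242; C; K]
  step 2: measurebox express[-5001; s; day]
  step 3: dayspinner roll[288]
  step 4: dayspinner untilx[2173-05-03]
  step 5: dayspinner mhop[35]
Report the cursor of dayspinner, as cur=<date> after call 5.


$ measurebox express v→242 u_from→C u_to→K
  10303/20
$ measurebox express v→-5001 u_from→s u_to→day
  -1667/28800
$ dayspinner roll n→288
  2173-05-11
$ dayspinner untilx d→2173-05-03
  -8
$ dayspinner mhop n→35
  2176-04-11

Answer: cur=2176-04-11


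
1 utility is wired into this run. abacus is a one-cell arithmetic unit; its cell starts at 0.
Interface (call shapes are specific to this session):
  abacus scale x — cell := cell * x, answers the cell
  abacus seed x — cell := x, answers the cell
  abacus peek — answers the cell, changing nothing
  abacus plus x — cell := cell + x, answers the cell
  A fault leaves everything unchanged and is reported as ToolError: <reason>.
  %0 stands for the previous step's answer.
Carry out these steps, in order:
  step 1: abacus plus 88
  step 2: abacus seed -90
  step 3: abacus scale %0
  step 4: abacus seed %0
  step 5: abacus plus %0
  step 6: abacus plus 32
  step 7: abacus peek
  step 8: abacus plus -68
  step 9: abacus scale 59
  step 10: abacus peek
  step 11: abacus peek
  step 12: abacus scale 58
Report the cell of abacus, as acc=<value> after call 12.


Step: abacus plus[x=88]
Result: 88
Step: abacus seed[x=-90]
Result: -90
Step: abacus scale[x=%0]
Result: 8100
Step: abacus seed[x=%0]
Result: 8100
Step: abacus plus[x=%0]
Result: 16200
Step: abacus plus[x=32]
Result: 16232
Step: abacus peek[]
Result: 16232
Step: abacus plus[x=-68]
Result: 16164
Step: abacus scale[x=59]
Result: 953676
Step: abacus peek[]
Result: 953676
Step: abacus peek[]
Result: 953676
Step: abacus scale[x=58]
Result: 55313208

Answer: acc=55313208


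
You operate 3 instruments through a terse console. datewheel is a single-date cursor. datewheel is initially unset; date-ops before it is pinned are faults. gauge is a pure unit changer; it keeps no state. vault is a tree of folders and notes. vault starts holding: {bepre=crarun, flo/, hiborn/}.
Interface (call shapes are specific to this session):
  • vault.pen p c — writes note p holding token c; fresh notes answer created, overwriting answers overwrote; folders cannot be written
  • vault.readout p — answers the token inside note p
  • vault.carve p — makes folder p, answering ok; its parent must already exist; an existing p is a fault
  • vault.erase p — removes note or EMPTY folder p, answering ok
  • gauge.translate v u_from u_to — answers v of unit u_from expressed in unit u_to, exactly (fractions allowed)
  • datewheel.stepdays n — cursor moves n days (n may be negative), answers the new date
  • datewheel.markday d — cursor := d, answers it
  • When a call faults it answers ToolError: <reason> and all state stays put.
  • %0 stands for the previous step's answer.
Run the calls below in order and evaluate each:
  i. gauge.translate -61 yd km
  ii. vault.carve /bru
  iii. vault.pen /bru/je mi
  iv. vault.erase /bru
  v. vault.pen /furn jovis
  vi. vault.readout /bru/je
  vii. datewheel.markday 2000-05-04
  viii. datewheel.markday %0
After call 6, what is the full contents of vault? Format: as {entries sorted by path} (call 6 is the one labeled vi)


Answer: {bepre=crarun, bru/, bru/je=mi, flo/, furn=jovis, hiborn/}

Derivation:
Act: gauge.translate[v=-61; u_from=yd; u_to=km]
Obs: -69723/1250000
Act: vault.carve[p=/bru]
Obs: ok
Act: vault.pen[p=/bru/je; c=mi]
Obs: created
Act: vault.erase[p=/bru]
Obs: ToolError: not empty
Act: vault.pen[p=/furn; c=jovis]
Obs: created
Act: vault.readout[p=/bru/je]
Obs: mi
Act: datewheel.markday[d=2000-05-04]
Obs: 2000-05-04
Act: datewheel.markday[d=%0]
Obs: 2000-05-04


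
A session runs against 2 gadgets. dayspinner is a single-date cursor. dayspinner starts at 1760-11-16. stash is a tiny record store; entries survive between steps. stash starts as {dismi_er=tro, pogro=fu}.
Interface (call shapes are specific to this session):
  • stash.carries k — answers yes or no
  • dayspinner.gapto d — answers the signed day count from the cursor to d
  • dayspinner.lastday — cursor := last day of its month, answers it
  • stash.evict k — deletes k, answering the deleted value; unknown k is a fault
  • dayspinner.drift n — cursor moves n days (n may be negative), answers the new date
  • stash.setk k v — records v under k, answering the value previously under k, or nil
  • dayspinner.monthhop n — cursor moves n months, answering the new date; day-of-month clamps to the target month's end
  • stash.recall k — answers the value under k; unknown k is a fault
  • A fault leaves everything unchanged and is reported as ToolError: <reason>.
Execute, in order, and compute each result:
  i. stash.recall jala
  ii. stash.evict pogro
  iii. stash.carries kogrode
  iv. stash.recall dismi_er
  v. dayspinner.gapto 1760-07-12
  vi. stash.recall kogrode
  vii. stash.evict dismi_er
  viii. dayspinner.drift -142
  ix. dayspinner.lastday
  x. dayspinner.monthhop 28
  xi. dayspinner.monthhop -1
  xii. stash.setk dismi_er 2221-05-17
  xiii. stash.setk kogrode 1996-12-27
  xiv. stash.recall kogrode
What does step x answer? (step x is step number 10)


Using stash.recall passing jala, → ToolError: no such key jala.
I call stash.evict passing pogro, yielding fu.
I invoke stash.carries passing kogrode, and observe no.
I run stash.recall passing dismi_er, → tro.
Then dayspinner.gapto passing 1760-07-12: -127.
Invoking stash.recall passing kogrode, → ToolError: no such key kogrode.
Calling stash.evict passing dismi_er, giving tro.
I try dayspinner.drift passing -142, — result: 1760-06-27.
Then dayspinner.lastday(), → 1760-06-30.
I run dayspinner.monthhop passing 28, yielding 1762-10-30.
I call dayspinner.monthhop passing -1, yielding 1762-09-30.
Next I call stash.setk passing dismi_er, 2221-05-17, — result: nil.
Now I run stash.setk passing kogrode, 1996-12-27, — result: nil.
Then stash.recall passing kogrode, giving 1996-12-27.

Answer: 1762-10-30


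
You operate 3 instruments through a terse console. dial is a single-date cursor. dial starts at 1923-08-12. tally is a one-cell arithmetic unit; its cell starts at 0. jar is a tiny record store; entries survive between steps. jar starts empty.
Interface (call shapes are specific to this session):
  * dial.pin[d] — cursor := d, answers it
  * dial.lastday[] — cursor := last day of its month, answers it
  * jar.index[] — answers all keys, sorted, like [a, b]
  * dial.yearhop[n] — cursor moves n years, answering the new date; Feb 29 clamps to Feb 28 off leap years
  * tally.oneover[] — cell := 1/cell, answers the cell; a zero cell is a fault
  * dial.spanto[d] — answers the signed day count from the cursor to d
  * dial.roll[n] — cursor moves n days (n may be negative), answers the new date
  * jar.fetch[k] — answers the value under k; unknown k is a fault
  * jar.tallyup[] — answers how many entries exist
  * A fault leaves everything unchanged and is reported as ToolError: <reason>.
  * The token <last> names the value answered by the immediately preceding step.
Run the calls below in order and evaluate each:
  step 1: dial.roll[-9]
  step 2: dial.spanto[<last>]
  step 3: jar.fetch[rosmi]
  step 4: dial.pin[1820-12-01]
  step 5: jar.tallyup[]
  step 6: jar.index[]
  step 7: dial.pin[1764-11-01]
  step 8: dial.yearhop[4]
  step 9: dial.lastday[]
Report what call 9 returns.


Answer: 1768-11-30

Derivation:
Act: dial.roll[n=-9]
Obs: 1923-08-03
Act: dial.spanto[d=<last>]
Obs: 0
Act: jar.fetch[k=rosmi]
Obs: ToolError: no such key rosmi
Act: dial.pin[d=1820-12-01]
Obs: 1820-12-01
Act: jar.tallyup[]
Obs: 0
Act: jar.index[]
Obs: []
Act: dial.pin[d=1764-11-01]
Obs: 1764-11-01
Act: dial.yearhop[n=4]
Obs: 1768-11-01
Act: dial.lastday[]
Obs: 1768-11-30


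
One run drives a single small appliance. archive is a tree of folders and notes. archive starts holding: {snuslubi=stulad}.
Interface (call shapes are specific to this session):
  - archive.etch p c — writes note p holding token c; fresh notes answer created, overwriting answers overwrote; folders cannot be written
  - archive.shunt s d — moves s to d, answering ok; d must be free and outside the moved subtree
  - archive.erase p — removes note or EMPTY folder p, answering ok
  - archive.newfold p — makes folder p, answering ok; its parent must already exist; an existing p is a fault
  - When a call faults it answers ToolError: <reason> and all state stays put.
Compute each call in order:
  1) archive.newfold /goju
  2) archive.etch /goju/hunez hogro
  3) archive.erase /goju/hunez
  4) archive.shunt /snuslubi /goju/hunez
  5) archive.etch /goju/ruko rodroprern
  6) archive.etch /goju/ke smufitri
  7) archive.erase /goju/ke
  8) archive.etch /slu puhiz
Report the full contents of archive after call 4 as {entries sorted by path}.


Answer: {goju/, goju/hunez=stulad}

Derivation:
I try archive.newfold using p→/goju, yielding ok.
Calling archive.etch using p→/goju/hunez, c→hogro: created.
Then archive.erase using p→/goju/hunez, and observe ok.
Next I call archive.shunt using s→/snuslubi, d→/goju/hunez, and see ok.
Invoking archive.etch using p→/goju/ruko, c→rodroprern, and get created.
I invoke archive.etch using p→/goju/ke, c→smufitri, — result: created.
Now I run archive.erase using p→/goju/ke: ok.
Using archive.etch using p→/slu, c→puhiz, and observe created.


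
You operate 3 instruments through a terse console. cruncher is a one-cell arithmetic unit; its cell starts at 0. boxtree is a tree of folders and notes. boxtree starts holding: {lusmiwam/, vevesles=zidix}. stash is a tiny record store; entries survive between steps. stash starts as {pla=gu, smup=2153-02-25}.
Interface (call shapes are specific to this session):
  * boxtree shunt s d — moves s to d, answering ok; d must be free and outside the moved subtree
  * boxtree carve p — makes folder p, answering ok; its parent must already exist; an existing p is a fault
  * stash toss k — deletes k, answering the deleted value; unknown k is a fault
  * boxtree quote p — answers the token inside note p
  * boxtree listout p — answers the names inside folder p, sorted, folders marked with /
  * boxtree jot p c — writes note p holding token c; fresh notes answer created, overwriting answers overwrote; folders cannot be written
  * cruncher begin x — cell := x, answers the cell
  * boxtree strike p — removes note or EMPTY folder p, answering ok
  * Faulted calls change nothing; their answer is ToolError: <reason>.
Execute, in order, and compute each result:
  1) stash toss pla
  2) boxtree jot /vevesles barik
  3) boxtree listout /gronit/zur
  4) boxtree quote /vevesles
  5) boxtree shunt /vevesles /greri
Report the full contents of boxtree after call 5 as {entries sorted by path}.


Act: stash toss[k→pla]
Obs: gu
Act: boxtree jot[p→/vevesles; c→barik]
Obs: overwrote
Act: boxtree listout[p→/gronit/zur]
Obs: ToolError: not found
Act: boxtree quote[p→/vevesles]
Obs: barik
Act: boxtree shunt[s→/vevesles; d→/greri]
Obs: ok

Answer: {greri=barik, lusmiwam/}


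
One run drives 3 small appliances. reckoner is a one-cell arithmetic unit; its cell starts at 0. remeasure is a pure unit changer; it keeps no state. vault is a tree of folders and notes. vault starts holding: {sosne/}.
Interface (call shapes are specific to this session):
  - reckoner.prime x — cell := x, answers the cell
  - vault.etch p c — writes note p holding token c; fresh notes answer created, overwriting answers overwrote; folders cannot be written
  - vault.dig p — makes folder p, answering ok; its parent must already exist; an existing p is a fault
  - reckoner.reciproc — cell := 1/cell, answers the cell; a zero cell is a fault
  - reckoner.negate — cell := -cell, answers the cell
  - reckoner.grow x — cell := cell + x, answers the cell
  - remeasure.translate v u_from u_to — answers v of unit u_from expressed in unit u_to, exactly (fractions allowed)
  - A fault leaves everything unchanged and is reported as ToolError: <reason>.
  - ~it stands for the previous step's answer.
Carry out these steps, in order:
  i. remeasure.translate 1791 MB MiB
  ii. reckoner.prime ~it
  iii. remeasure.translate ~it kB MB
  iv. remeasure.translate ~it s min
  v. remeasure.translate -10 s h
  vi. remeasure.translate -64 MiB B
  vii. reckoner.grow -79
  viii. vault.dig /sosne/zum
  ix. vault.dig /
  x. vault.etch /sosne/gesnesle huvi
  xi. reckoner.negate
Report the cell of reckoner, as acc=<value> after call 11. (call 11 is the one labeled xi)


Act: remeasure.translate[v: 1791; u_from: MB; u_to: MiB]
Obs: 27984375/16384
Act: reckoner.prime[x: ~it]
Obs: 27984375/16384
Act: remeasure.translate[v: ~it; u_from: kB; u_to: MB]
Obs: 223875/131072
Act: remeasure.translate[v: ~it; u_from: s; u_to: min]
Obs: 14925/524288
Act: remeasure.translate[v: -10; u_from: s; u_to: h]
Obs: -1/360
Act: remeasure.translate[v: -64; u_from: MiB; u_to: B]
Obs: -67108864
Act: reckoner.grow[x: -79]
Obs: 26690039/16384
Act: vault.dig[p: /sosne/zum]
Obs: ok
Act: vault.dig[p: /]
Obs: ToolError: exists
Act: vault.etch[p: /sosne/gesnesle; c: huvi]
Obs: created
Act: reckoner.negate[]
Obs: -26690039/16384

Answer: acc=-26690039/16384


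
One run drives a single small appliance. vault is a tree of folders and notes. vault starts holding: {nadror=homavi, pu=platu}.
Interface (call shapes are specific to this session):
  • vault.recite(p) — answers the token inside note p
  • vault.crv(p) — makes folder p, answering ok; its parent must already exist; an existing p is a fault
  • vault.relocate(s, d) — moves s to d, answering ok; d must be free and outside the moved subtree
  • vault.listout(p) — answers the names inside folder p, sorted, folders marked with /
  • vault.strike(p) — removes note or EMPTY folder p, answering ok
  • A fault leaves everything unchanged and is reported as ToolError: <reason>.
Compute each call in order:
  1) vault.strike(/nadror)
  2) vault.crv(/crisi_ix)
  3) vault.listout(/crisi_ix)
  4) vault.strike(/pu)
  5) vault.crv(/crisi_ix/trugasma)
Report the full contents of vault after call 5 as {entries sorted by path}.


% 1. vault.strike(/nadror) : ok
% 2. vault.crv(/crisi_ix) : ok
% 3. vault.listout(/crisi_ix) : []
% 4. vault.strike(/pu) : ok
% 5. vault.crv(/crisi_ix/trugasma) : ok

Answer: {crisi_ix/, crisi_ix/trugasma/}


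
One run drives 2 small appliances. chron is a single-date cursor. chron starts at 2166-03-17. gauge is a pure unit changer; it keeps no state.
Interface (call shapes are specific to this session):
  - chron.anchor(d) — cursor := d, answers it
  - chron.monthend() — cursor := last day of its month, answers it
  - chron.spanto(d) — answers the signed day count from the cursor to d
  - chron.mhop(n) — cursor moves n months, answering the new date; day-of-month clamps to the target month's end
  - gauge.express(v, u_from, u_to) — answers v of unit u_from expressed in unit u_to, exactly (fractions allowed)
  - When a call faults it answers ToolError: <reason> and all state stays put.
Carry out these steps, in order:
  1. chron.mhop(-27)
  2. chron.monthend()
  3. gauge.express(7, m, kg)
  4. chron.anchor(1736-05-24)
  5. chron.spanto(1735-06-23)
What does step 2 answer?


Answer: 2163-12-31

Derivation:
% mhop n: -27
[out] 2163-12-17
% monthend
[out] 2163-12-31
% express v: 7 u_from: m u_to: kg
[out] ToolError: incompatible units
% anchor d: 1736-05-24
[out] 1736-05-24
% spanto d: 1735-06-23
[out] -336


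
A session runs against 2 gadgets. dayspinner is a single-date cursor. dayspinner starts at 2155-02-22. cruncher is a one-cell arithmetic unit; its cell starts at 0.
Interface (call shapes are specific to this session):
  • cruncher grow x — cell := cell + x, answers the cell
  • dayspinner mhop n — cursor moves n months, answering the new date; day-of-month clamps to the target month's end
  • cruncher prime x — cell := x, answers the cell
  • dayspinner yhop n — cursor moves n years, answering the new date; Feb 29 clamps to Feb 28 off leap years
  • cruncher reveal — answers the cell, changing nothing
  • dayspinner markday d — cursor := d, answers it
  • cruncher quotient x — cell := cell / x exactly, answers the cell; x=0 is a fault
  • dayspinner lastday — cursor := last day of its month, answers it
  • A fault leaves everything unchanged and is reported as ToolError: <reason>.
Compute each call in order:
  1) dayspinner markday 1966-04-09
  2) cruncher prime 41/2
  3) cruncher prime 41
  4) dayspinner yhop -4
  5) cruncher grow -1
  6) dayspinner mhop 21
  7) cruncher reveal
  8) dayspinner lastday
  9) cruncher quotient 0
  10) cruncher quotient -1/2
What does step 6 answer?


Answer: 1964-01-09

Derivation:
Step: dayspinner markday[1966-04-09]
Result: 1966-04-09
Step: cruncher prime[41/2]
Result: 41/2
Step: cruncher prime[41]
Result: 41
Step: dayspinner yhop[-4]
Result: 1962-04-09
Step: cruncher grow[-1]
Result: 40
Step: dayspinner mhop[21]
Result: 1964-01-09
Step: cruncher reveal[]
Result: 40
Step: dayspinner lastday[]
Result: 1964-01-31
Step: cruncher quotient[0]
Result: ToolError: division by zero
Step: cruncher quotient[-1/2]
Result: -80


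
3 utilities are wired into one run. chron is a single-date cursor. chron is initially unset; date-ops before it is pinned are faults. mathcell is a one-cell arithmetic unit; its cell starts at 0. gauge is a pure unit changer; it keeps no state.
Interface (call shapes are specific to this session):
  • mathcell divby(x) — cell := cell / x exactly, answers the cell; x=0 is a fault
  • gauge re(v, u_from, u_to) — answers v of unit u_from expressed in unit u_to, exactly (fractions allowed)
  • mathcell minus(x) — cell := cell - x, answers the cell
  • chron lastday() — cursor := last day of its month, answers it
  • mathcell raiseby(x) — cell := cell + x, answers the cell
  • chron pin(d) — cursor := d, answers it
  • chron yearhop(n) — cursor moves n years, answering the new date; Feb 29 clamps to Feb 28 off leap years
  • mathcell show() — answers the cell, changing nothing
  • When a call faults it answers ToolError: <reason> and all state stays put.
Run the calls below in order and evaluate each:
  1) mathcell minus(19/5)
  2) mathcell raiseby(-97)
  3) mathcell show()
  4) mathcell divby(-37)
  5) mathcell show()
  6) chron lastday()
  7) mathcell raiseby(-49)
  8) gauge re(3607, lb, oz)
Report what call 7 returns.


>>> mathcell minus x='19/5'
= -19/5
>>> mathcell raiseby x='-97'
= -504/5
>>> mathcell show
= -504/5
>>> mathcell divby x='-37'
= 504/185
>>> mathcell show
= 504/185
>>> chron lastday
= ToolError: no date set
>>> mathcell raiseby x='-49'
= -8561/185
>>> gauge re v='3607' u_from='lb' u_to='oz'
= 57712

Answer: -8561/185


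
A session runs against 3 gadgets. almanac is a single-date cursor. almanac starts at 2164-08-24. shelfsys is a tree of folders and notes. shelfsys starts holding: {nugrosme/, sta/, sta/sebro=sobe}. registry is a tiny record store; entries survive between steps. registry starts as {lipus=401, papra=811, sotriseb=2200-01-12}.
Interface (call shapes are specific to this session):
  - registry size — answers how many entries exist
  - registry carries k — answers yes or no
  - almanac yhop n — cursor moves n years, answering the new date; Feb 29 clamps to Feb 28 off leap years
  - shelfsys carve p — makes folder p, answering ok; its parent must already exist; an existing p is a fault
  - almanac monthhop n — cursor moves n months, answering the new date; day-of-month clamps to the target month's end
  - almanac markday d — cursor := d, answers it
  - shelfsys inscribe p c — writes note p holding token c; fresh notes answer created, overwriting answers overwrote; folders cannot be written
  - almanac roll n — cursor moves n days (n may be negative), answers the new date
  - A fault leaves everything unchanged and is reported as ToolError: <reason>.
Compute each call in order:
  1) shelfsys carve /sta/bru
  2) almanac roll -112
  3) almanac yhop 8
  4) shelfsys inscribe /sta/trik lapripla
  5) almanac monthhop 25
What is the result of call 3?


I invoke shelfsys carve with p→/sta/bru, — result: ok.
I run almanac roll with n→-112, yielding 2164-05-04.
Using almanac yhop with n→8: 2172-05-04.
Using shelfsys inscribe with p→/sta/trik, c→lapripla, → created.
I use almanac monthhop with n→25, → 2174-06-04.

Answer: 2172-05-04


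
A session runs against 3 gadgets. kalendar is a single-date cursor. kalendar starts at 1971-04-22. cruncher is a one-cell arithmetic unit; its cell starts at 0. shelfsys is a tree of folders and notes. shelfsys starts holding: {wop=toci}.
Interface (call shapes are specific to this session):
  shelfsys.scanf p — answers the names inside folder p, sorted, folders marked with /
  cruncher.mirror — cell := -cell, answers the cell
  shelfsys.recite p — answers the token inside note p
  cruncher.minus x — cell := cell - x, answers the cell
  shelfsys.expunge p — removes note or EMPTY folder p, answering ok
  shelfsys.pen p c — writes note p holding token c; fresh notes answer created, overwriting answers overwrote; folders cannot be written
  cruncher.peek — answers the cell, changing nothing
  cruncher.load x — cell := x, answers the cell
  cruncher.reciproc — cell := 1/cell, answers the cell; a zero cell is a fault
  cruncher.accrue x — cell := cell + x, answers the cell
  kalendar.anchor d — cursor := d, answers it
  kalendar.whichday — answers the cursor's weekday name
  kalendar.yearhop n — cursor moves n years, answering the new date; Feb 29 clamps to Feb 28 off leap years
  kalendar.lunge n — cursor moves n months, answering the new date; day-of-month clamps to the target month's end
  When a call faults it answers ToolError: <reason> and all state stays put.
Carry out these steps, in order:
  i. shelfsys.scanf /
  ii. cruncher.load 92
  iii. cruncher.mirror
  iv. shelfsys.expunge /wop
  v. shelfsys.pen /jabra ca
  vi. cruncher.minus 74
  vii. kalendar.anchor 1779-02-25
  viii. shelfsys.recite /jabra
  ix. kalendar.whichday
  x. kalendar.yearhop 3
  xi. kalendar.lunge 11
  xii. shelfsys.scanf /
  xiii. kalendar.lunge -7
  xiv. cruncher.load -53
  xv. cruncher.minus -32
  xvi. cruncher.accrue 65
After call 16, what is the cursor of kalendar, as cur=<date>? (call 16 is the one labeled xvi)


Answer: cur=1782-06-25

Derivation:
CALL scanf[p=/]
RET  [wop]
CALL load[x=92]
RET  92
CALL mirror[]
RET  -92
CALL expunge[p=/wop]
RET  ok
CALL pen[p=/jabra; c=ca]
RET  created
CALL minus[x=74]
RET  -166
CALL anchor[d=1779-02-25]
RET  1779-02-25
CALL recite[p=/jabra]
RET  ca
CALL whichday[]
RET  Thursday
CALL yearhop[n=3]
RET  1782-02-25
CALL lunge[n=11]
RET  1783-01-25
CALL scanf[p=/]
RET  [jabra]
CALL lunge[n=-7]
RET  1782-06-25
CALL load[x=-53]
RET  -53
CALL minus[x=-32]
RET  -21
CALL accrue[x=65]
RET  44


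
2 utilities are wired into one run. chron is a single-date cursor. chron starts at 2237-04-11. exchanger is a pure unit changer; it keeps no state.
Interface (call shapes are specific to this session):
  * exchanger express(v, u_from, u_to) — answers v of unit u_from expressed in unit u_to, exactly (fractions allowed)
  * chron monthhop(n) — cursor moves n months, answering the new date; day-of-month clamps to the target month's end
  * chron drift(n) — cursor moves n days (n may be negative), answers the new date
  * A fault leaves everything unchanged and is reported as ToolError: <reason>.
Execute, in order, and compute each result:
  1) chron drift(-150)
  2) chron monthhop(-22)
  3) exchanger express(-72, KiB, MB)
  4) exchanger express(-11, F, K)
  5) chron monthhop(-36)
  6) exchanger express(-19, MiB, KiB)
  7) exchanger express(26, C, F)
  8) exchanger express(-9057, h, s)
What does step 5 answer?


>> chron drift(n: -150)
<< 2236-11-12
>> chron monthhop(n: -22)
<< 2235-01-12
>> exchanger express(v: -72, u_from: KiB, u_to: MB)
<< -1152/15625
>> exchanger express(v: -11, u_from: F, u_to: K)
<< 44867/180
>> chron monthhop(n: -36)
<< 2232-01-12
>> exchanger express(v: -19, u_from: MiB, u_to: KiB)
<< -19456
>> exchanger express(v: 26, u_from: C, u_to: F)
<< 394/5
>> exchanger express(v: -9057, u_from: h, u_to: s)
<< -32605200

Answer: 2232-01-12


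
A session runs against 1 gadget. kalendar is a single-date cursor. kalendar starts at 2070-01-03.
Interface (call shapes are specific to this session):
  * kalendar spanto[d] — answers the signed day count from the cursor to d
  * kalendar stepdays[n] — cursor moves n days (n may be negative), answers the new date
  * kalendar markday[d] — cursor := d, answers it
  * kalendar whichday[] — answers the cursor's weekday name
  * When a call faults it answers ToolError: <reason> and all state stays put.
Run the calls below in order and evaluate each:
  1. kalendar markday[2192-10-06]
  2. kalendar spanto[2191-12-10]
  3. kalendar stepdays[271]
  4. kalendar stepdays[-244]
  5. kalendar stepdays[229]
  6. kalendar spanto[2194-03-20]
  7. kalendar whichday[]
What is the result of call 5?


[in] kalendar markday d='2192-10-06'
:: 2192-10-06
[in] kalendar spanto d='2191-12-10'
:: -301
[in] kalendar stepdays n='271'
:: 2193-07-04
[in] kalendar stepdays n='-244'
:: 2192-11-02
[in] kalendar stepdays n='229'
:: 2193-06-19
[in] kalendar spanto d='2194-03-20'
:: 274
[in] kalendar whichday
:: Wednesday

Answer: 2193-06-19
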